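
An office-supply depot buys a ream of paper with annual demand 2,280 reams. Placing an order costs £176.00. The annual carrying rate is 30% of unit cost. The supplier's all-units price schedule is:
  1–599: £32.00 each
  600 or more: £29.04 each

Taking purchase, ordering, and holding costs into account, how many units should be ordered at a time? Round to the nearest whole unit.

Q* ≈ 600 reams

Holding cost per unit per year at price C is H = 0.30·C.
For each price level, check whether its EOQ is feasible; otherwise the best quantity at that price is the breakpoint.
EOQ at £32.00 = 289.1 (feasible in tier 1): TC = 2,280×£32.00 + (2,280/289.1)×176 + (289.1/2)×0.30×£32.00 = £75,735.71.
EOQ at £29.04 = 303.5 < 600, so use break Q=600: TC = 2,280×£29.04 + (2,280/600.0)×176 + (600.0/2)×0.30×£29.04 = £69,493.60.
Lowest total cost is £69,493.60 at Q = 600.0.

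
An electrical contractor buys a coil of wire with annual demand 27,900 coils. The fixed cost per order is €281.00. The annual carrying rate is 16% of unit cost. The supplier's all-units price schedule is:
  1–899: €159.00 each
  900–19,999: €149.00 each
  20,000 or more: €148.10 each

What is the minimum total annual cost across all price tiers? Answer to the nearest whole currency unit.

TC* ≈ €4,176,539

Holding cost per unit per year at price C is H = 0.16·C.
For each price level, check whether its EOQ is feasible; otherwise the best quantity at that price is the breakpoint.
EOQ at €159.00 = 785.1 (feasible in tier 1): TC = 27,900×€159.00 + (27,900/785.1)×281 + (785.1/2)×0.16×€159.00 = €4,456,072.33.
EOQ at €149.00 = 811.0 < 900, so use break Q=900: TC = 27,900×€149.00 + (27,900/900.0)×281 + (900.0/2)×0.16×€149.00 = €4,176,539.00.
EOQ at €148.10 = 813.5 < 20000, so use break Q=20000: TC = 27,900×€148.10 + (27,900/20000.0)×281 + (20000.0/2)×0.16×€148.10 = €4,369,342.00.
Lowest total cost among the candidates is at Q = 900.0.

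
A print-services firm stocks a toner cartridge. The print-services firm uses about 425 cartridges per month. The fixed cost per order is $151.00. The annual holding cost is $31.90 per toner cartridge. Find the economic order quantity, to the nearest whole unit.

Q* ≈ 220 cartridges

Annual demand D = 425 × 12 = 5,100.
EOQ = √(2DS / H) = √(2 × 5,100 × 151 / 31.9).
= √(1,540,200 / 31.9) = √48,282.1317 ≈ 219.732.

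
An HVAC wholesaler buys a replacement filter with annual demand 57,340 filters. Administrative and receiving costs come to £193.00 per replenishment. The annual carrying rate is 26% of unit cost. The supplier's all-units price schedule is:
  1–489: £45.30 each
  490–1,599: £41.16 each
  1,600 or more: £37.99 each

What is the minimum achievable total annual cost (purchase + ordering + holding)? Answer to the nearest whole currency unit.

Holding cost per unit per year at price C is H = 0.26·C.
Candidates are each tier's EOQ (if it falls in that tier) and each price-break quantity.
Tier 1 (£45.30): EOQ = 1370.8 exceeds tier's upper bound 489, so this tier is dominated.
EOQ at £41.16 = 1438.1 (feasible in tier 2): TC = 57,340×£41.16 + (57,340/1438.1)×193 + (1438.1/2)×0.26×£41.16 = £2,375,504.69.
EOQ at £37.99 = 1496.9 < 1600, so use break Q=1600: TC = 57,340×£37.99 + (57,340/1600.0)×193 + (1600.0/2)×0.26×£37.99 = £2,193,165.16.
Lowest total cost among the candidates is at Q = 1600.0.

TC* ≈ £2,193,165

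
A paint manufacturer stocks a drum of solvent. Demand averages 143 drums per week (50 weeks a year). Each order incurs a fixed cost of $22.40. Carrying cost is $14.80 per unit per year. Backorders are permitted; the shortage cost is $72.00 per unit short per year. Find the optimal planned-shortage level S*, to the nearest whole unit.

S* ≈ 28 drums

Annual demand D = 143 × 50 = 7,150.
With planned backorders, Q* = √(2DS/H) · √((H+B)/B).
√(2DS/H) = √(2 × 7,150 × 22.4 / 14.8) = 147.116.
√((H+B)/B) = √((14.8+72)/72) = 1.0980.
Q* ≈ 161.531.
S* = Q* · H/(H+B) = 161.531 × 14.8/86.8 ≈ 27.542.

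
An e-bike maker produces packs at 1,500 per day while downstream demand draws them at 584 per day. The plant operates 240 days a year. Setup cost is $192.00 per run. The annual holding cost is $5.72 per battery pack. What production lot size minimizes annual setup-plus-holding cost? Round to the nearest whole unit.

Annual demand D = 584 × 240 = 140,160.
Production build-up factor (1 − d/p) = 1 − 584/1,500 = 0.6107.
Q* = √(2DS / (H(1 − d/p))) = √(2 × 140,160 × 192 / (5.72 × 0.6107)).
= √(53,821,440 / 3.493) ≈ 3925.342.

Q* ≈ 3,925 packs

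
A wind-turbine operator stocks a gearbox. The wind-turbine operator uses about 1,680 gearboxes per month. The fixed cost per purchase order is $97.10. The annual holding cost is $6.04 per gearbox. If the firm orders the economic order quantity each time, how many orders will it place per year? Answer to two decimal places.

N ≈ 25.04 orders per year

Annual demand D = 1,680 × 12 = 20,160.
Q* = √(2DS/H) = √(2 × 20,160 × 97.1 / 6.04) ≈ 805.10.
Orders per year = D / Q* = 20,160 / 805.10 ≈ 25.040.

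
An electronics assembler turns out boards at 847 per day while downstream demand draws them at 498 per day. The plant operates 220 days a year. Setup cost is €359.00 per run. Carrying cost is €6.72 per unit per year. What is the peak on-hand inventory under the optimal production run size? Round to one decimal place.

I_max ≈ 2,196.2 boards

Annual demand D = 498 × 220 = 109,560.
Production build-up factor (1 − d/p) = 1 − 498/847 = 0.4120.
Q* = √(2DS / (H(1 − d/p))) = √(2 × 109,560 × 359 / (6.72 × 0.4120)).
= √(78,664,080 / 2.7689) ≈ 5330.066.
Maximum inventory = Q*(1 − d/p) = 5330.066 × 0.4120 ≈ 2196.214.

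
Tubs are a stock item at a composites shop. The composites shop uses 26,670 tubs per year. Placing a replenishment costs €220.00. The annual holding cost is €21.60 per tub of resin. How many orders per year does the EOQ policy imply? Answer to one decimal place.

The optimal lot size = √(2DS/H) = √(2 × 26,670 × 220 / 21.6) ≈ 737.07.
Orders per year = D / Q* = 26,670 / 737.07 ≈ 36.184.

N ≈ 36.2 orders per year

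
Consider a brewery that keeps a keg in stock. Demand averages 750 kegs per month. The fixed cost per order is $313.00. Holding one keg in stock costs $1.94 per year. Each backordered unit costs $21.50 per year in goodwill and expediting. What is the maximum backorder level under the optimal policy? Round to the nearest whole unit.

Annual demand D = 750 × 12 = 9,000.
With planned backorders, Q* = √(2DS/H) · √((H+B)/B).
√(2DS/H) = √(2 × 9,000 × 313 / 1.94) = 1704.149.
√((H+B)/B) = √((1.94+21.5)/21.5) = 1.0441.
Q* ≈ 1779.374.
S* = Q* · H/(H+B) = 1779.374 × 1.94/23.44 ≈ 147.269.

S* ≈ 147 kegs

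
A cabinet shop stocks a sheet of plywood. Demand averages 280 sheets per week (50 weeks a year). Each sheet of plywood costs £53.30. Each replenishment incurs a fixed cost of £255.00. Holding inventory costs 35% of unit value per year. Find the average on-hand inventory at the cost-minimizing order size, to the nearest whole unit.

Annual demand D = 280 × 50 = 14,000.
Holding cost H = 0.35 × £53.30 = £18.6550 per unit per year.
EOQ = √(2DS/H) = √(2 × 14,000 × 255 / 18.655) ≈ 618.66.
Average inventory = Q*/2 ≈ 618.66 / 2 = 309.330.

Average inventory ≈ 309 sheets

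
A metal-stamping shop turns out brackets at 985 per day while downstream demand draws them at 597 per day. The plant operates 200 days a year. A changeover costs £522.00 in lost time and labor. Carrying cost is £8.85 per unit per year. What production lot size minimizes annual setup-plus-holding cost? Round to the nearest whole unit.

Annual demand D = 597 × 200 = 119,400.
Production build-up factor (1 − d/p) = 1 − 597/985 = 0.3939.
Q* = √(2DS / (H(1 − d/p))) = √(2 × 119,400 × 522 / (8.85 × 0.3939)).
= √(124,653,600 / 3.4861) ≈ 5979.750.

Q* ≈ 5,980 brackets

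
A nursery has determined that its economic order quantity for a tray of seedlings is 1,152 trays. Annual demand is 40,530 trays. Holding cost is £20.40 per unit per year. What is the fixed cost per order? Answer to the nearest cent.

Invert the EOQ relation Q*² = 2DS/H.
From Q* = √(2DS/H): S = Q*²H / (2D) = 1,152² × 20.4 / (2 × 40,530) = 333.9862.

S ≈ £333.99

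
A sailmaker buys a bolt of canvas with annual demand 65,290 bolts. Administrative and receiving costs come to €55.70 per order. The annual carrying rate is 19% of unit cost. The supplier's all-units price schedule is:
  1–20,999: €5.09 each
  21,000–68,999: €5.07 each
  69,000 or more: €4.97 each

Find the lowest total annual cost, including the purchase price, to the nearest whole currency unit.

TC* ≈ €334,978

Holding cost per unit per year at price C is H = 0.19·C.
Candidates are each tier's EOQ (if it falls in that tier) and each price-break quantity.
EOQ at €5.09 = 2742.4 (feasible in tier 1): TC = 65,290×€5.09 + (65,290/2742.4)×55.7 + (2742.4/2)×0.19×€5.09 = €334,978.27.
EOQ at €5.07 = 2747.8 < 21000, so use break Q=21000: TC = 65,290×€5.07 + (65,290/21000.0)×55.7 + (21000.0/2)×0.19×€5.07 = €341,308.12.
EOQ at €4.97 = 2775.3 < 69000, so use break Q=69000: TC = 65,290×€4.97 + (65,290/69000.0)×55.7 + (69000.0/2)×0.19×€4.97 = €357,122.36.
Lowest total cost among the candidates is at Q = 2742.4.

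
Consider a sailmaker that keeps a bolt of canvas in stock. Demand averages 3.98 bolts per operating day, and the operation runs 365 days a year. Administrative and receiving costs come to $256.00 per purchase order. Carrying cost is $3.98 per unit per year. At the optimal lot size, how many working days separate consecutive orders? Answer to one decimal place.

Annual demand D = 3.98 × 365 = 1,452.7.
EOQ = √(2DS/H) = √(2 × 1,452.7 × 256 / 3.98) ≈ 432.30.
Cycle time = Q*/D × 365 = 432.30 / 1,452.7 × 365 ≈ 108.617 days.

T ≈ 108.6 days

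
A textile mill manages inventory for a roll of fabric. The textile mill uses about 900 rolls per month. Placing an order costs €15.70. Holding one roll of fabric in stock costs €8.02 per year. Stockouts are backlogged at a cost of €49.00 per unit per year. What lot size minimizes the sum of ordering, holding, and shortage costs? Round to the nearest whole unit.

Q* ≈ 222 rolls

Annual demand D = 900 × 12 = 10,800.
With planned backorders, Q* = √(2DS/H) · √((H+B)/B).
√(2DS/H) = √(2 × 10,800 × 15.7 / 8.02) = 205.631.
√((H+B)/B) = √((8.02+49)/49) = 1.0787.
Q* ≈ 221.822.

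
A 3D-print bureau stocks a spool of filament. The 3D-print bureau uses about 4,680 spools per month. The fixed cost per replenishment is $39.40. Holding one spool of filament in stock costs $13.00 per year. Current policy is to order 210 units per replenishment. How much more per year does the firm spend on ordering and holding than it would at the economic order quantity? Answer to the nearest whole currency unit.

Extra cost ≈ $4,317 per year

Annual demand D = 4,680 × 12 = 56,160.
EOQ = √(2DS/H) = √(2 × 56,160 × 39.4 / 13) ≈ 583.45.
Cost at Q* = (D/Q*)S + (Q*/2)H = √(2DSH) ≈ $7,584.87.
Cost at Q = 210: (56,160/210)×39.4 + (210/2)×13 = $10,536.69 + $1,365.00 = $11,901.69.
Excess = $11,901.69 − $7,584.87 = $4,316.81.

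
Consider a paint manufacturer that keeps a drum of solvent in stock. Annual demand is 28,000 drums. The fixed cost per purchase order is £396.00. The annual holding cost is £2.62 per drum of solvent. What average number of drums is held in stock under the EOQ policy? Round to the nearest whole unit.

Average inventory ≈ 1,455 drums

Q* = √(2DS/H) = √(2 × 28,000 × 396 / 2.62) ≈ 2909.32.
Average inventory = Q*/2 ≈ 2909.32 / 2 = 1454.658.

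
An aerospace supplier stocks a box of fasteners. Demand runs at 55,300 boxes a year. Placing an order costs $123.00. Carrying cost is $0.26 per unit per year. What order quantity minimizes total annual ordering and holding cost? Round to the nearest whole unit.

EOQ = √(2DS / H) = √(2 × 55,300 × 123 / 0.26).
= √(13,603,800 / 0.26) = √52,322,307.6923 ≈ 7233.416.

Q* ≈ 7,233 boxes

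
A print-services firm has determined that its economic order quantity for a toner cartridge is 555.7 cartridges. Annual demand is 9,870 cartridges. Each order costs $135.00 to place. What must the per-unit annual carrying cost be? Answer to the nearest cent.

H ≈ $8.63

Invert the EOQ relation Q*² = 2DS/H.
From Q* = √(2DS/H): H = 2DS / Q*² = 2 × 9,870 × 135 / 555.7² = 8.6298.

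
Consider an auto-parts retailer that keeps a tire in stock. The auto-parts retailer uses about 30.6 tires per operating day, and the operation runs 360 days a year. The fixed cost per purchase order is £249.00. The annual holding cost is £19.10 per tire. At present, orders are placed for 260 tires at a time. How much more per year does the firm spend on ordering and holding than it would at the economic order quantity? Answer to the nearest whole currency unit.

Annual demand D = 30.6 × 360 = 11,016.
EOQ = √(2DS/H) = √(2 × 11,016 × 249 / 19.1) ≈ 535.93.
Cost at Q* = (D/Q*)S + (Q*/2)H = √(2DSH) ≈ £10,236.31.
Cost at Q = 260: (11,016/260)×249 + (260/2)×19.1 = £10,549.94 + £2,483.00 = £13,032.94.
Excess = £13,032.94 − £10,236.31 = £2,796.63.

Extra cost ≈ £2,797 per year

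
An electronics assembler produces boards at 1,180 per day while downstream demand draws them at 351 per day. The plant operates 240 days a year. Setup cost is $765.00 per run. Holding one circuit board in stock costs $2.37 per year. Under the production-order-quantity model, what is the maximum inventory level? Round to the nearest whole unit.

I_max ≈ 6,181 boards

Annual demand D = 351 × 240 = 84,240.
Production build-up factor (1 − d/p) = 1 − 351/1,180 = 0.7025.
Q* = √(2DS / (H(1 − d/p))) = √(2 × 84,240 × 765 / (2.37 × 0.7025)).
= √(128,887,200 / 1.665) ≈ 8798.213.
Maximum inventory = Q*(1 − d/p) = 8798.213 × 0.7025 ≈ 6181.117.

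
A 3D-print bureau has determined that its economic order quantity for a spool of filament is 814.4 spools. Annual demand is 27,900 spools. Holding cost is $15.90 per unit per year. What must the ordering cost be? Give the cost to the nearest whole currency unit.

S ≈ $189

The basic EOQ model gives Q* = √(2DS/H); rearrange for the unknown.
From Q* = √(2DS/H): S = Q*²H / (2D) = 814.4² × 15.9 / (2 × 27,900) = 188.9898.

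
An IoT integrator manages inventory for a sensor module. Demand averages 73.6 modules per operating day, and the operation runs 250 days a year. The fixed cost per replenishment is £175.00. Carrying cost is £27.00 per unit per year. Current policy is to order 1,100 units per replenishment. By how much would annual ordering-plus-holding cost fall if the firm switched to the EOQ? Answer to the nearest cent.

Extra cost ≈ £4,590.92 per year

Annual demand D = 73.6 × 250 = 18,400.
EOQ = √(2DS/H) = √(2 × 18,400 × 175 / 27) ≈ 488.38.
Cost at Q* = (D/Q*)S + (Q*/2)H = √(2DSH) ≈ £13,186.36.
Cost at Q = 1,100: (18,400/1,100)×175 + (1,100/2)×27 = £2,927.27 + £14,850.00 = £17,777.27.
Excess = £17,777.27 − £13,186.36 = £4,590.92.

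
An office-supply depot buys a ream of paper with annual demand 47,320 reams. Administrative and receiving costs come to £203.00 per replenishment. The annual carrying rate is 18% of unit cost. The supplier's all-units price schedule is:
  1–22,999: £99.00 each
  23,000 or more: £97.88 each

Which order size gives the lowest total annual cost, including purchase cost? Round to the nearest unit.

Holding cost per unit per year at price C is H = 0.18·C.
For each price level, check whether its EOQ is feasible; otherwise the best quantity at that price is the breakpoint.
EOQ at £99.00 = 1038.3 (feasible in tier 1): TC = 47,320×£99.00 + (47,320/1038.3)×203 + (1038.3/2)×0.18×£99.00 = £4,703,182.88.
EOQ at £97.88 = 1044.2 < 23000, so use break Q=23000: TC = 47,320×£97.88 + (47,320/23000.0)×203 + (23000.0/2)×0.18×£97.88 = £4,834,710.85.
Lowest total cost is £4,703,182.88 at Q = 1038.3.

Q* ≈ 1,038 reams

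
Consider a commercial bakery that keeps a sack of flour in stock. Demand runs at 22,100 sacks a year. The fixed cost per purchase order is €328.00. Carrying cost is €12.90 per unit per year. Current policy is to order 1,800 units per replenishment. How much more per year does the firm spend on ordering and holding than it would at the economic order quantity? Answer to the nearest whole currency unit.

Extra cost ≈ €1,962 per year

EOQ = √(2DS/H) = √(2 × 22,100 × 328 / 12.9) ≈ 1060.12.
Cost at Q* = (D/Q*)S + (Q*/2)H = √(2DSH) ≈ €13,675.49.
Cost at Q = 1,800: (22,100/1,800)×328 + (1,800/2)×12.9 = €4,027.11 + €11,610.00 = €15,637.11.
Excess = €15,637.11 − €13,675.49 = €1,961.62.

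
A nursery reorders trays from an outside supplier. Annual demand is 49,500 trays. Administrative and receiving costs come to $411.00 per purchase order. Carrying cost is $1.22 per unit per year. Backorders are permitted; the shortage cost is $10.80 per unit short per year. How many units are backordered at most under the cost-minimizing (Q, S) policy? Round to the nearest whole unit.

With planned backorders, Q* = √(2DS/H) · √((H+B)/B).
√(2DS/H) = √(2 × 49,500 × 411 / 1.22) = 5775.088.
√((H+B)/B) = √((1.22+10.8)/10.8) = 1.0550.
Q* ≈ 6092.548.
S* = Q* · H/(H+B) = 6092.548 × 1.22/12.02 ≈ 618.378.

S* ≈ 618 trays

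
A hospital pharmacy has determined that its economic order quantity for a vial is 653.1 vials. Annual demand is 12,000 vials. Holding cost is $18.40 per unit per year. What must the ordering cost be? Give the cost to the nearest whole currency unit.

Squaring Q* = √(2DS/H) gives Q*² = 2DS/H.
From Q* = √(2DS/H): S = Q*²H / (2D) = 653.1² × 18.4 / (2 × 12,000) = 327.0137.

S ≈ $327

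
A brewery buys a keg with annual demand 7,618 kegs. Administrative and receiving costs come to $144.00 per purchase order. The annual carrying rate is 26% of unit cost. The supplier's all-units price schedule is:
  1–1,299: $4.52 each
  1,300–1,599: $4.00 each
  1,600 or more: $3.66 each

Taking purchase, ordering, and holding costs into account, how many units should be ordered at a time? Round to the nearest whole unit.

Holding cost per unit per year at price C is H = 0.26·C.
Evaluate total cost at each tier's feasible EOQ or, if the EOQ is below the tier, at the tier's minimum quantity.
Tier 1 ($4.52): EOQ = 1366.3 exceeds tier's upper bound 1299, so this tier is dominated.
EOQ at $4.00 = 1452.4 (feasible in tier 2): TC = 7,618×$4.00 + (7,618/1452.4)×144 + (1452.4/2)×0.26×$4.00 = $31,982.54.
EOQ at $3.66 = 1518.4 < 1600, so use break Q=1600: TC = 7,618×$3.66 + (7,618/1600.0)×144 + (1600.0/2)×0.26×$3.66 = $29,328.78.
Lowest total cost is $29,328.78 at Q = 1600.0.

Q* ≈ 1,600 kegs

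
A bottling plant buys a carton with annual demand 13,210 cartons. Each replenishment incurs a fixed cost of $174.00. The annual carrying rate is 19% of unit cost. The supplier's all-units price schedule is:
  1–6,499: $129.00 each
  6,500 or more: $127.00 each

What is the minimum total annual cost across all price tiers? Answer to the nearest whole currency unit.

Holding cost per unit per year at price C is H = 0.19·C.
Evaluate total cost at each tier's feasible EOQ or, if the EOQ is below the tier, at the tier's minimum quantity.
EOQ at $129.00 = 433.1 (feasible in tier 1): TC = 13,210×$129.00 + (13,210/433.1)×174 + (433.1/2)×0.19×$129.00 = $1,714,704.82.
EOQ at $127.00 = 436.5 < 6500, so use break Q=6500: TC = 13,210×$127.00 + (13,210/6500.0)×174 + (6500.0/2)×0.19×$127.00 = $1,756,446.12.
Lowest total cost among the candidates is at Q = 433.1.

TC* ≈ $1,714,705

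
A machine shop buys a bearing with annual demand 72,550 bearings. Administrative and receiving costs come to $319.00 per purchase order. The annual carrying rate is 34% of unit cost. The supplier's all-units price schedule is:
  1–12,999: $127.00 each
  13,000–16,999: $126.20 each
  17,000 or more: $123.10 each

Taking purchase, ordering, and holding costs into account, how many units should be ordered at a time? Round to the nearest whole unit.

Q* ≈ 1,035 bearings

Holding cost per unit per year at price C is H = 0.34·C.
For each price level, check whether its EOQ is feasible; otherwise the best quantity at that price is the breakpoint.
EOQ at $127.00 = 1035.4 (feasible in tier 1): TC = 72,550×$127.00 + (72,550/1035.4)×319 + (1035.4/2)×0.34×$127.00 = $9,258,556.47.
EOQ at $126.20 = 1038.6 < 13000, so use break Q=13000: TC = 72,550×$126.20 + (72,550/13000.0)×319 + (13000.0/2)×0.34×$126.20 = $9,436,492.27.
EOQ at $123.10 = 1051.6 < 17000, so use break Q=17000: TC = 72,550×$123.10 + (72,550/17000.0)×319 + (17000.0/2)×0.34×$123.10 = $9,288,025.38.
Lowest total cost is $9,258,556.47 at Q = 1035.4.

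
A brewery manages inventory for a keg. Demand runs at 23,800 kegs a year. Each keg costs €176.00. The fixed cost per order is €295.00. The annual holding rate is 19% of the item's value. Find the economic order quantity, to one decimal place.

Holding cost H = 0.19 × €176.00 = €33.4400 per unit per year.
EOQ = √(2DS / H) = √(2 × 23,800 × 295 / 33.44).
= √(14,042,000 / 33.44) = √419,916.2679 ≈ 648.009.

Q* ≈ 648.0 kegs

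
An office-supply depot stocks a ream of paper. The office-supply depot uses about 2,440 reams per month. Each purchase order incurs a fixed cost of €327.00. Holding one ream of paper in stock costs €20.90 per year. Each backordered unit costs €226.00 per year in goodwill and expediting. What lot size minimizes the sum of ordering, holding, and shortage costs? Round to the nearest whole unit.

Annual demand D = 2,440 × 12 = 29,280.
With planned backorders, Q* = √(2DS/H) · √((H+B)/B).
√(2DS/H) = √(2 × 29,280 × 327 / 20.9) = 957.197.
√((H+B)/B) = √((20.9+226)/226) = 1.0452.
Q* ≈ 1000.478.

Q* ≈ 1,000 reams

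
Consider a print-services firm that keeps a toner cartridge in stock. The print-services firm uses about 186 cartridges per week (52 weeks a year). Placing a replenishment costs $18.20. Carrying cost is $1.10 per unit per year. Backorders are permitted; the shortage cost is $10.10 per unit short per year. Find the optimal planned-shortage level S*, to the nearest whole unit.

S* ≈ 59 cartridges

Annual demand D = 186 × 52 = 9,672.
With planned backorders, Q* = √(2DS/H) · √((H+B)/B).
√(2DS/H) = √(2 × 9,672 × 18.2 / 1.1) = 565.734.
√((H+B)/B) = √((1.1+10.1)/10.1) = 1.0530.
Q* ≈ 595.746.
S* = Q* · H/(H+B) = 595.746 × 1.1/11.2 ≈ 58.511.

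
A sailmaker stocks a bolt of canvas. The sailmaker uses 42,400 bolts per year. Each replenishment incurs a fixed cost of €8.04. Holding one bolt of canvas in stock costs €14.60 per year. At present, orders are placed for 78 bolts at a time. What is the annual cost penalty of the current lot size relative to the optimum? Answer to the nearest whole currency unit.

EOQ = √(2DS/H) = √(2 × 42,400 × 8.04 / 14.6) ≈ 216.10.
Cost at Q* = (D/Q*)S + (Q*/2)H = √(2DSH) ≈ €3,155.02.
Cost at Q = 78: (42,400/78)×8.04 + (78/2)×14.6 = €4,370.46 + €569.40 = €4,939.86.
Excess = €4,939.86 − €3,155.02 = €1,784.84.

Extra cost ≈ €1,785 per year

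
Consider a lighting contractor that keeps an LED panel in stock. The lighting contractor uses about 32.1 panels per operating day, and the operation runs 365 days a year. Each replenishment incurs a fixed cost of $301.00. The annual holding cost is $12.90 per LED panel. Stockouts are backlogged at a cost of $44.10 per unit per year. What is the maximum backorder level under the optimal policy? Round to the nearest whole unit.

Annual demand D = 32.1 × 365 = 11,716.5.
With planned backorders, Q* = √(2DS/H) · √((H+B)/B).
√(2DS/H) = √(2 × 11,716.5 × 301 / 12.9) = 739.439.
√((H+B)/B) = √((12.9+44.1)/44.1) = 1.1369.
Q* ≈ 840.660.
S* = Q* · H/(H+B) = 840.660 × 12.9/57 ≈ 190.255.

S* ≈ 190 panels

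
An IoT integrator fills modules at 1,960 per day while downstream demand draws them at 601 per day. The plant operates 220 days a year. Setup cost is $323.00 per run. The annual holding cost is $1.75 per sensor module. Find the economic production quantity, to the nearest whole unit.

Annual demand D = 601 × 220 = 132,220.
Production build-up factor (1 − d/p) = 1 − 601/1,960 = 0.6934.
Q* = √(2DS / (H(1 − d/p))) = √(2 × 132,220 × 323 / (1.75 × 0.6934)).
= √(85,414,120 / 1.2134) ≈ 8390.042.

Q* ≈ 8,390 modules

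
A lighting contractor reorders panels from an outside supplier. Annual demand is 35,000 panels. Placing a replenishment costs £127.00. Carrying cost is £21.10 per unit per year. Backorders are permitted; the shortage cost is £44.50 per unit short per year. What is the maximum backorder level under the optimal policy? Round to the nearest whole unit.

With planned backorders, Q* = √(2DS/H) · √((H+B)/B).
√(2DS/H) = √(2 × 35,000 × 127 / 21.1) = 649.097.
√((H+B)/B) = √((21.1+44.5)/44.5) = 1.2141.
Q* ≈ 788.100.
S* = Q* · H/(H+B) = 788.100 × 21.1/65.6 ≈ 253.490.

S* ≈ 253 panels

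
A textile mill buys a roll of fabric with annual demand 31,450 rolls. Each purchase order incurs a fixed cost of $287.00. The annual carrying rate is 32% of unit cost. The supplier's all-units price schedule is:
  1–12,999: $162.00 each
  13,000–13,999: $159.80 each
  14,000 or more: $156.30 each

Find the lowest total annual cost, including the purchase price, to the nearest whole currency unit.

Holding cost per unit per year at price C is H = 0.32·C.
Candidates are each tier's EOQ (if it falls in that tier) and each price-break quantity.
EOQ at $162.00 = 590.1 (feasible in tier 1): TC = 31,450×$162.00 + (31,450/590.1)×287 + (590.1/2)×0.32×$162.00 = $5,125,491.36.
EOQ at $159.80 = 594.2 < 13000, so use break Q=13000: TC = 31,450×$159.80 + (31,450/13000.0)×287 + (13000.0/2)×0.32×$159.80 = $5,358,788.32.
EOQ at $156.30 = 600.8 < 14000, so use break Q=14000: TC = 31,450×$156.30 + (31,450/14000.0)×287 + (14000.0/2)×0.32×$156.30 = $5,266,391.72.
Lowest total cost among the candidates is at Q = 590.1.

TC* ≈ $5,125,491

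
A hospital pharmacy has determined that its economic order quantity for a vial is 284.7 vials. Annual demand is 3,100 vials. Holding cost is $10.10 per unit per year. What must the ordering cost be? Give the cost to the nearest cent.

S ≈ $132.04

The basic EOQ model gives Q* = √(2DS/H); rearrange for the unknown.
From Q* = √(2DS/H): S = Q*²H / (2D) = 284.7² × 10.1 / (2 × 3,100) = 132.0397.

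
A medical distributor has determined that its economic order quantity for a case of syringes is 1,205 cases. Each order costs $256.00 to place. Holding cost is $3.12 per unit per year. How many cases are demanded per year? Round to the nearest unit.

D ≈ 8,848 cases per year

The basic EOQ model gives Q* = √(2DS/H); rearrange for the unknown.
From Q* = √(2DS/H): D = Q*²H / (2S) = 1,205² × 3.12 / (2 × 256) = 8848.277.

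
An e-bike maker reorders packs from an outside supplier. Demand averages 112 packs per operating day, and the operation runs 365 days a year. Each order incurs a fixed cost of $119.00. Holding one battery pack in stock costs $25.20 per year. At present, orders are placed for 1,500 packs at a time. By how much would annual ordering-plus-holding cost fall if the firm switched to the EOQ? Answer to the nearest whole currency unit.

Extra cost ≈ $6,485 per year

Annual demand D = 112 × 365 = 40,880.
EOQ = √(2DS/H) = √(2 × 40,880 × 119 / 25.2) ≈ 621.36.
Cost at Q* = (D/Q*)S + (Q*/2)H = √(2DSH) ≈ $15,658.28.
Cost at Q = 1,500: (40,880/1,500)×119 + (1,500/2)×25.2 = $3,243.15 + $18,900.00 = $22,143.15.
Excess = $22,143.15 − $15,658.28 = $6,484.86.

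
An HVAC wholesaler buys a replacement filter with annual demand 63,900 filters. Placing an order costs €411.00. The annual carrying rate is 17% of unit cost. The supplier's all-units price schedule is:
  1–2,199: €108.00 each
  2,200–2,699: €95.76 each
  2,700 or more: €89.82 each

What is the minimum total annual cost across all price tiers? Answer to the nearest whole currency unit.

Holding cost per unit per year at price C is H = 0.17·C.
Candidates are each tier's EOQ (if it falls in that tier) and each price-break quantity.
EOQ at €108.00 = 1691.4 (feasible in tier 1): TC = 63,900×€108.00 + (63,900/1691.4)×411 + (1691.4/2)×0.17×€108.00 = €6,932,254.37.
EOQ at €95.76 = 1796.3 < 2200, so use break Q=2200: TC = 63,900×€95.76 + (63,900/2200.0)×411 + (2200.0/2)×0.17×€95.76 = €6,148,908.80.
EOQ at €89.82 = 1854.7 < 2700, so use break Q=2700: TC = 63,900×€89.82 + (63,900/2700.0)×411 + (2700.0/2)×0.17×€89.82 = €5,769,838.69.
Lowest total cost among the candidates is at Q = 2700.0.

TC* ≈ €5,769,839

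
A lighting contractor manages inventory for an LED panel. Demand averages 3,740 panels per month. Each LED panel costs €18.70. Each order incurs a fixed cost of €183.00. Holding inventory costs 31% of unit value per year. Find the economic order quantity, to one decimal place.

Annual demand D = 3,740 × 12 = 44,880.
Holding cost H = 0.31 × €18.70 = €5.7970 per unit per year.
EOQ = √(2DS / H) = √(2 × 44,880 × 183 / 5.797).
= √(16,426,080 / 5.797) = √2,833,548.3871 ≈ 1683.315.

Q* ≈ 1,683.3 panels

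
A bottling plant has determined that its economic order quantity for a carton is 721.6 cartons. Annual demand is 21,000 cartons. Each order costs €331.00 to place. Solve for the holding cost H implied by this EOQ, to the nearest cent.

Squaring Q* = √(2DS/H) gives Q*² = 2DS/H.
From Q* = √(2DS/H): H = 2DS / Q*² = 2 × 21,000 × 331 / 721.6² = 26.6983.

H ≈ €26.70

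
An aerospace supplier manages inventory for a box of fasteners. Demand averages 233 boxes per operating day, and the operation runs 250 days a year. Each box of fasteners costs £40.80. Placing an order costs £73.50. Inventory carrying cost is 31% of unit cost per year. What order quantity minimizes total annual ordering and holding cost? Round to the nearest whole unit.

Q* ≈ 823 boxes

Annual demand D = 233 × 250 = 58,250.
Holding cost H = 0.31 × £40.80 = £12.6480 per unit per year.
EOQ = √(2DS / H) = √(2 × 58,250 × 73.5 / 12.648).
= √(8,562,750 / 12.648) = √677,004.2694 ≈ 822.803.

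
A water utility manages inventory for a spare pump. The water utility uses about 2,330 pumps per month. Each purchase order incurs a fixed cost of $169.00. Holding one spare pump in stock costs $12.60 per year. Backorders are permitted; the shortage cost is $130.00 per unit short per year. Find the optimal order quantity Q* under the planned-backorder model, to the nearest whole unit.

Q* ≈ 907 pumps

Annual demand D = 2,330 × 12 = 27,960.
With planned backorders, Q* = √(2DS/H) · √((H+B)/B).
√(2DS/H) = √(2 × 27,960 × 169 / 12.6) = 866.047.
√((H+B)/B) = √((12.6+130)/130) = 1.0473.
Q* ≈ 907.047.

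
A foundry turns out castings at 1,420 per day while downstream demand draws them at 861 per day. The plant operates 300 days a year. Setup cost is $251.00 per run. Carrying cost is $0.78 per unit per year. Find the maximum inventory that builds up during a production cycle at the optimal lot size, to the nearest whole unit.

I_max ≈ 8,090 castings

Annual demand D = 861 × 300 = 258,300.
Production build-up factor (1 − d/p) = 1 − 861/1,420 = 0.3937.
Q* = √(2DS / (H(1 − d/p))) = √(2 × 258,300 × 251 / (0.78 × 0.3937)).
= √(129,666,600 / 0.3071) ≈ 20549.678.
Maximum inventory = Q*(1 − d/p) = 20549.678 × 0.3937 ≈ 8089.627.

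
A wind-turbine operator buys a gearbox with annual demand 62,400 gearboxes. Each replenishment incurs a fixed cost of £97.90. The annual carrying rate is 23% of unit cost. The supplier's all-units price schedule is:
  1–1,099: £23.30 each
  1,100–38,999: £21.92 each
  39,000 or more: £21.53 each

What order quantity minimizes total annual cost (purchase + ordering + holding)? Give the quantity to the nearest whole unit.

Holding cost per unit per year at price C is H = 0.23·C.
Candidates are each tier's EOQ (if it falls in that tier) and each price-break quantity.
Tier 1 (£23.30): EOQ = 1509.9 exceeds tier's upper bound 1099, so this tier is dominated.
EOQ at £21.92 = 1556.7 (feasible in tier 2): TC = 62,400×£21.92 + (62,400/1556.7)×97.9 + (1556.7/2)×0.23×£21.92 = £1,375,656.43.
EOQ at £21.53 = 1570.8 < 39000, so use break Q=39000: TC = 62,400×£21.53 + (62,400/39000.0)×97.9 + (39000.0/2)×0.23×£21.53 = £1,440,190.69.
Lowest total cost is £1,375,656.43 at Q = 1556.7.

Q* ≈ 1,557 gearboxes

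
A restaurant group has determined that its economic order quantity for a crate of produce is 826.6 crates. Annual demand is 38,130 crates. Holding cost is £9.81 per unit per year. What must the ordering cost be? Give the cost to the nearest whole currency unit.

S ≈ £88

Squaring Q* = √(2DS/H) gives Q*² = 2DS/H.
From Q* = √(2DS/H): S = Q*²H / (2D) = 826.6² × 9.81 / (2 × 38,130) = 87.8948.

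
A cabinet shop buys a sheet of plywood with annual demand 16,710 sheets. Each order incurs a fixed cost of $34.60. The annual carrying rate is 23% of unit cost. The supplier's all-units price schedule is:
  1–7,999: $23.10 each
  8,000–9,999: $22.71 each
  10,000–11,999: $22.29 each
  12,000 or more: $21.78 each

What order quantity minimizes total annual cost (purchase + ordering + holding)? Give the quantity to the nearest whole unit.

Q* ≈ 467 sheets

Holding cost per unit per year at price C is H = 0.23·C.
For each price level, check whether its EOQ is feasible; otherwise the best quantity at that price is the breakpoint.
EOQ at $23.10 = 466.5 (feasible in tier 1): TC = 16,710×$23.10 + (16,710/466.5)×34.6 + (466.5/2)×0.23×$23.10 = $388,479.63.
EOQ at $22.71 = 470.5 < 8000, so use break Q=8000: TC = 16,710×$22.71 + (16,710/8000.0)×34.6 + (8000.0/2)×0.23×$22.71 = $400,449.57.
EOQ at $22.29 = 474.9 < 10000, so use break Q=10000: TC = 16,710×$22.29 + (16,710/10000.0)×34.6 + (10000.0/2)×0.23×$22.29 = $398,157.22.
EOQ at $21.78 = 480.5 < 12000, so use break Q=12000: TC = 16,710×$21.78 + (16,710/12000.0)×34.6 + (12000.0/2)×0.23×$21.78 = $394,048.38.
Lowest total cost is $388,479.63 at Q = 466.5.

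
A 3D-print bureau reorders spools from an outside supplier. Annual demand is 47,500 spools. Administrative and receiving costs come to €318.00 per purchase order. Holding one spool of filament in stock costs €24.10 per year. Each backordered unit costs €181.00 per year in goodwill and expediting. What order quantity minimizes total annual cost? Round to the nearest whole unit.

With planned backorders, Q* = √(2DS/H) · √((H+B)/B).
√(2DS/H) = √(2 × 47,500 × 318 / 24.1) = 1119.610.
√((H+B)/B) = √((24.1+181)/181) = 1.0645.
Q* ≈ 1191.819.

Q* ≈ 1,192 spools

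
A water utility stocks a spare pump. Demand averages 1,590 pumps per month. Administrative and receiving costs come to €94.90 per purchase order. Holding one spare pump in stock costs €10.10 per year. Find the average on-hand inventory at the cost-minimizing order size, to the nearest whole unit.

Annual demand D = 1,590 × 12 = 19,080.
Q* = √(2DS/H) = √(2 × 19,080 × 94.9 / 10.1) ≈ 598.79.
Average inventory = Q*/2 ≈ 598.79 / 2 = 299.396.

Average inventory ≈ 299 pumps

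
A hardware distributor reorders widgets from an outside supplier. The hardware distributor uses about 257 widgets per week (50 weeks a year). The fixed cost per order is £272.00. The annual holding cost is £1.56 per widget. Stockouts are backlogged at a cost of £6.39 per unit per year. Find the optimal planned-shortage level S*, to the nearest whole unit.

Annual demand D = 257 × 50 = 12,850.
With planned backorders, Q* = √(2DS/H) · √((H+B)/B).
√(2DS/H) = √(2 × 12,850 × 272 / 1.56) = 2116.843.
√((H+B)/B) = √((1.56+6.39)/6.39) = 1.1154.
Q* ≈ 2361.141.
S* = Q* · H/(H+B) = 2361.141 × 1.56/7.95 ≈ 463.318.

S* ≈ 463 widgets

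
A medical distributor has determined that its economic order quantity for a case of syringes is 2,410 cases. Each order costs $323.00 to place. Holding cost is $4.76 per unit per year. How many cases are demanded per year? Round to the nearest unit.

Squaring Q* = √(2DS/H) gives Q*² = 2DS/H.
From Q* = √(2DS/H): D = Q*²H / (2S) = 2,410² × 4.76 / (2 × 323) = 42796.526.

D ≈ 42,797 cases per year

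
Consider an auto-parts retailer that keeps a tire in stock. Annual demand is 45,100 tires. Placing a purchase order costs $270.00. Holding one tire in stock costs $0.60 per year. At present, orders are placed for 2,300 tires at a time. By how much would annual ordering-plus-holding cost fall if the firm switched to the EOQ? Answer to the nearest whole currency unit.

EOQ = √(2DS/H) = √(2 × 45,100 × 270 / 0.6) ≈ 6371.03.
Cost at Q* = (D/Q*)S + (Q*/2)H = √(2DSH) ≈ $3,822.62.
Cost at Q = 2,300: (45,100/2,300)×270 + (2,300/2)×0.6 = $5,294.35 + $690.00 = $5,984.35.
Excess = $5,984.35 − $3,822.62 = $2,161.73.

Extra cost ≈ $2,162 per year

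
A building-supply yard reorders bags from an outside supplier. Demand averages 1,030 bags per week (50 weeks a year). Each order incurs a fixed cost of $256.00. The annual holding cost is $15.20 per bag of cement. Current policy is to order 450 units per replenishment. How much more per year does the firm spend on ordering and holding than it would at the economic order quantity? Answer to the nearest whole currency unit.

Annual demand D = 1,030 × 50 = 51,500.
EOQ = √(2DS/H) = √(2 × 51,500 × 256 / 15.2) ≈ 1317.09.
Cost at Q* = (D/Q*)S + (Q*/2)H = √(2DSH) ≈ $20,019.83.
Cost at Q = 450: (51,500/450)×256 + (450/2)×15.2 = $29,297.78 + $3,420.00 = $32,717.78.
Excess = $32,717.78 − $20,019.83 = $12,697.95.

Extra cost ≈ $12,698 per year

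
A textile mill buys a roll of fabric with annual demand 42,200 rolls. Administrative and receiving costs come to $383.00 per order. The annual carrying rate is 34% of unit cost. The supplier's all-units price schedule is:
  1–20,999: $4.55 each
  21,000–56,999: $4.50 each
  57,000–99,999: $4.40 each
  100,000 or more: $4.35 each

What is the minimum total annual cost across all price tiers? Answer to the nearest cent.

TC* ≈ $199,081.57

Holding cost per unit per year at price C is H = 0.34·C.
For each price level, check whether its EOQ is feasible; otherwise the best quantity at that price is the breakpoint.
EOQ at $4.55 = 4571.1 (feasible in tier 1): TC = 42,200×$4.55 + (42,200/4571.1)×383 + (4571.1/2)×0.34×$4.55 = $199,081.57.
EOQ at $4.50 = 4596.5 < 21000, so use break Q=21000: TC = 42,200×$4.50 + (42,200/21000.0)×383 + (21000.0/2)×0.34×$4.50 = $206,734.65.
EOQ at $4.40 = 4648.4 < 57000, so use break Q=57000: TC = 42,200×$4.40 + (42,200/57000.0)×383 + (57000.0/2)×0.34×$4.40 = $228,599.55.
EOQ at $4.35 = 4675.1 < 100000, so use break Q=100000: TC = 42,200×$4.35 + (42,200/100000.0)×383 + (100000.0/2)×0.34×$4.35 = $257,681.63.
Lowest total cost among the candidates is at Q = 4571.1.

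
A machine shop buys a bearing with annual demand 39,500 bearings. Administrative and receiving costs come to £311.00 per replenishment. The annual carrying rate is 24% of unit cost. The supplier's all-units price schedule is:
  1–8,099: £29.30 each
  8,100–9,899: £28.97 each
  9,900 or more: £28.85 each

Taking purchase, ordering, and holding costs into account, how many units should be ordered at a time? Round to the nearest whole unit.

Q* ≈ 1,869 bearings

Holding cost per unit per year at price C is H = 0.24·C.
Candidates are each tier's EOQ (if it falls in that tier) and each price-break quantity.
EOQ at £29.30 = 1869.2 (feasible in tier 1): TC = 39,500×£29.30 + (39,500/1869.2)×311 + (1869.2/2)×0.24×£29.30 = £1,170,494.17.
EOQ at £28.97 = 1879.8 < 8100, so use break Q=8100: TC = 39,500×£28.97 + (39,500/8100.0)×311 + (8100.0/2)×0.24×£28.97 = £1,173,990.44.
EOQ at £28.85 = 1883.7 < 9900, so use break Q=9900: TC = 39,500×£28.85 + (39,500/9900.0)×311 + (9900.0/2)×0.24×£28.85 = £1,175,089.66.
Lowest total cost is £1,170,494.17 at Q = 1869.2.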